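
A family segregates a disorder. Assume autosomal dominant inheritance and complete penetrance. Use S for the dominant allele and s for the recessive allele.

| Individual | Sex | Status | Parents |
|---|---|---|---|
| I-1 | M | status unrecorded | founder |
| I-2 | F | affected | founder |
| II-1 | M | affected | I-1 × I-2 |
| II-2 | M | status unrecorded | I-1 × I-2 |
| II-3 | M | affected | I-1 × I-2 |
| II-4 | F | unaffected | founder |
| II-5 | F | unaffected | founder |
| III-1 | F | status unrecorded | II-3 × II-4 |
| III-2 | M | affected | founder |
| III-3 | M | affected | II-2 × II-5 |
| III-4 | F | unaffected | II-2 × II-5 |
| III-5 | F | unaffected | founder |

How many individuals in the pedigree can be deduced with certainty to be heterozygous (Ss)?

2

Obligate heterozygotes: II-2 passed S to III-3 (Ss, whose s came from II-5) and passed s to III-4 (ss), so II-2 is Ss; III-3 is affected so carries S and received s from II-5 (ss), so III-3 is Ss.
Every other individual is either homozygous by phenotype or has at least one consistent homozygous assignment, so the count is 2.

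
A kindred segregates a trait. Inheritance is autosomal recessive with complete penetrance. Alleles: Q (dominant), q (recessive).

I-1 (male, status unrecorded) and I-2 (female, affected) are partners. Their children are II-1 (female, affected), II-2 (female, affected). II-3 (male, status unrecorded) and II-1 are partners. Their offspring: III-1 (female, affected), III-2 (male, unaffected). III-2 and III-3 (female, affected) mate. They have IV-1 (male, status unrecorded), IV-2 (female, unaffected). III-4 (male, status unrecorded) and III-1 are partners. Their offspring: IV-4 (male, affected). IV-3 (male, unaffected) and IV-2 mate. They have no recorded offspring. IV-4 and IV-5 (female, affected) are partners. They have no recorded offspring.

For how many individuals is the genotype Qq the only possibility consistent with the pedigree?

Obligate heterozygotes: II-3 passed Q to III-2 (Qq, whose q came from II-1) and passed q to III-1 (qq), so II-3 is Qq; III-2 is unaffected so carries Q and received q from II-1 (qq), so III-2 is Qq; IV-2 is unaffected so carries Q and received q from III-3 (qq), so IV-2 is Qq.
Every other individual is either homozygous by phenotype or has at least one consistent homozygous assignment, so the count is 3.

3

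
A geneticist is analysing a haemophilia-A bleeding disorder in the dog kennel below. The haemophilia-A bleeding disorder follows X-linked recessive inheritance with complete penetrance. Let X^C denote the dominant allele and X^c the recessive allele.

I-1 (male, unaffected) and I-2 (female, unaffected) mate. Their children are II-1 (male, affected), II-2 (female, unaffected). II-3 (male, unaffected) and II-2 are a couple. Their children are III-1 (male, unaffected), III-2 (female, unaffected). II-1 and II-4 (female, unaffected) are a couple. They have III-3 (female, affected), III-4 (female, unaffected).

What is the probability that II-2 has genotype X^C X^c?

I-1 is unaffected, so I-1 is X^C Y.
I-2 is unaffected so carries C and passed c to II-1 (X^c Y), so I-2 is X^C X^c.
Their cross gives offspring ratios 1/2 X^C X^C : 1/2 X^C X^c. Conditioning on II-2 being unaffected, P(X^C X^c) = 1/2 / 1 = 1/2 before taking II-2's own offspring into account.
II-3 is unaffected, so II-3 is X^C Y.
Now use II-2's offspring. Probability of each recorded status — unaffected son III-1: 1/2 if II-2 is X^C X^c, 1 if X^C X^C. (III-2: equally likely either way, so uninformative.)
Bayes: P(X^C X^c) = 1/2·1/2 / (1/2·1/2 + 1/2·1) = 1/3.

1/3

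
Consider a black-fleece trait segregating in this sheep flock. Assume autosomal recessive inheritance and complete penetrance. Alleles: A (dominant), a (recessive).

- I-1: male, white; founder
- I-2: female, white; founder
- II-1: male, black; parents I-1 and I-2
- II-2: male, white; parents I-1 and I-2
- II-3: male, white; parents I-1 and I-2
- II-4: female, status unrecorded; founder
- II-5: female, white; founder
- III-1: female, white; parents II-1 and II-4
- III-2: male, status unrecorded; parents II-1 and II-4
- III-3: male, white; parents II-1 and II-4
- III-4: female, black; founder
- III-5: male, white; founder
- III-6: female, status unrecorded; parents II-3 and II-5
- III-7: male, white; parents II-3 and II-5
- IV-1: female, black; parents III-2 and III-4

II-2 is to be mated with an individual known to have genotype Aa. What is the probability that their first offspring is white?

5/6

I-1 is white so carries A and passed a to II-1 (aa), so I-1 is Aa.
I-2 is white so carries A and passed a to II-1 (aa), so I-2 is Aa.
II-2 is a white offspring of I-1 (Aa) × I-2 (Aa), whose cross gives 1/4 AA : 1/2 Aa : 1/4 aa; conditioning on being white, II-2 is AA with probability 1/3, Aa with probability 2/3.
Summing over parental genotype combinations, P(offspring is white) = 1/3·1 + 2/3·3/4 = 5/6.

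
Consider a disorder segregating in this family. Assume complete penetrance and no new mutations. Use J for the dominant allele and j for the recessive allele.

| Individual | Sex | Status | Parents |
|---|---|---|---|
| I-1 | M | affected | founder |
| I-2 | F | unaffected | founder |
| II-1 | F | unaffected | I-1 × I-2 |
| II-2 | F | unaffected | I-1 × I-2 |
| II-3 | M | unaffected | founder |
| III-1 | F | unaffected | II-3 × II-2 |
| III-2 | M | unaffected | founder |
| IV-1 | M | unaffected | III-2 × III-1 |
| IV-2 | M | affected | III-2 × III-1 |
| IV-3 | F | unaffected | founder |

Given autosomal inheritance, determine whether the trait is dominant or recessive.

recessive

III-2 and III-1 are both unaffected yet have an affected child IV-2. Under dominance, an affected child requires at least one affected parent, so the trait cannot be dominant.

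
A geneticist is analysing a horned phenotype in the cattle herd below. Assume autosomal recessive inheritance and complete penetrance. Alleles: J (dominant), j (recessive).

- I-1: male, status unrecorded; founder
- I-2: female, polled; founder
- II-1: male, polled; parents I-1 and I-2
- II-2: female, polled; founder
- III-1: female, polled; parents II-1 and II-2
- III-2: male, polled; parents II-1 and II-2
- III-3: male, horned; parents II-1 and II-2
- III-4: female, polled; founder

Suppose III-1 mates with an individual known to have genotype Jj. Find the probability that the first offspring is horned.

II-1 is polled so carries J and passed j to III-3 (jj), so II-1 is Jj.
II-2 is polled so carries J and passed j to III-3 (jj), so II-2 is Jj.
III-1 is a polled offspring of II-1 (Jj) × II-2 (Jj), whose cross gives 1/4 JJ : 1/2 Jj : 1/4 jj; conditioning on being polled, III-1 is JJ with probability 1/3, Jj with probability 2/3.
Summing over parental genotype combinations, P(offspring is horned) = 2/3·1/4 = 1/6.

1/6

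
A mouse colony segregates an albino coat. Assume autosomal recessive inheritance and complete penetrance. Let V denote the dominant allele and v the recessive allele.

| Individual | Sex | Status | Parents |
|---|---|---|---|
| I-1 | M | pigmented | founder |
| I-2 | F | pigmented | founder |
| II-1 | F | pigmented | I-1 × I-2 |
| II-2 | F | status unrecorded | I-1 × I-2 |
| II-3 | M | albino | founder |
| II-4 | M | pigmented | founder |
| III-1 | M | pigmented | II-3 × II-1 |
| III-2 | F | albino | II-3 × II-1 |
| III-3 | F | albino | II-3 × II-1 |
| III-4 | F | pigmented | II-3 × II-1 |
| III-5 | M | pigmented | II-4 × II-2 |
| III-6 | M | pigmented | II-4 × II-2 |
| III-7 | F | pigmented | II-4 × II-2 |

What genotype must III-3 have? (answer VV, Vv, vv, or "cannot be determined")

III-3 is albino, so III-3 is vv.

vv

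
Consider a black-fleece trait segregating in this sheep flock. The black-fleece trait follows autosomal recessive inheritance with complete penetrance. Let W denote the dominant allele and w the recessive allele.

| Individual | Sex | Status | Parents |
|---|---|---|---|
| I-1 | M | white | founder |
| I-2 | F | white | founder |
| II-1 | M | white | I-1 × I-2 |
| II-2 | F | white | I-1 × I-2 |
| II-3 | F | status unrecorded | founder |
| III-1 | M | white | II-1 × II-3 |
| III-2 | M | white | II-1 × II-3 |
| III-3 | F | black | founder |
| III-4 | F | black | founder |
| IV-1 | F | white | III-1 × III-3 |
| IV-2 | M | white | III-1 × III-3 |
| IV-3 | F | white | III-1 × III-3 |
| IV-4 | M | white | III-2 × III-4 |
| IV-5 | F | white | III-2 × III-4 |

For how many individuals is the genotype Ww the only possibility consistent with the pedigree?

5

Obligate heterozygotes: IV-1 is white so carries W and received w from III-3 (ww), so IV-1 is Ww; IV-2 is white so carries W and received w from III-3 (ww), so IV-2 is Ww; IV-3 is white so carries W and received w from III-3 (ww), so IV-3 is Ww; IV-4 is white so carries W and received w from III-4 (ww), so IV-4 is Ww; IV-5 is white so carries W and received w from III-4 (ww), so IV-5 is Ww.
Every other individual is either homozygous by phenotype or has at least one consistent homozygous assignment, so the count is 5.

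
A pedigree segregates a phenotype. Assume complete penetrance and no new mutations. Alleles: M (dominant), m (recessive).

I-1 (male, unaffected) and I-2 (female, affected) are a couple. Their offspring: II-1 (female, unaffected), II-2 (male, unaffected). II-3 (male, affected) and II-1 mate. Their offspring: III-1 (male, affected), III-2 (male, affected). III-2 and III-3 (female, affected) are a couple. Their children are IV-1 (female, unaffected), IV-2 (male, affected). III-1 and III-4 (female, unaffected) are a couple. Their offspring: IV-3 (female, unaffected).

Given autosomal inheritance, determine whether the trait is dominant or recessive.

III-2 and III-3 are both affected yet have an unaffected child IV-1. Under a recessive model two affected parents are homozygous and every child would be affected, so the trait cannot be recessive.

dominant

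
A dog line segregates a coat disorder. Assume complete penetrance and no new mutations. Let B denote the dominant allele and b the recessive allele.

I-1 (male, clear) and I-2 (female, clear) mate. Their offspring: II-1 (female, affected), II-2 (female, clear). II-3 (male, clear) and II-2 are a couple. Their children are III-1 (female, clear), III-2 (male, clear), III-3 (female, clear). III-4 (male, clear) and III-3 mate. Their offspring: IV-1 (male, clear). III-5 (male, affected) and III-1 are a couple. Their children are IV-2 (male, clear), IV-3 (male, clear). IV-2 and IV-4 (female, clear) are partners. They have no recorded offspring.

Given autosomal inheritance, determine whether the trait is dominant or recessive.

recessive

I-1 and I-2 are both clear yet have an affected child II-1. Under dominance, an affected child requires at least one affected parent, so the trait cannot be dominant.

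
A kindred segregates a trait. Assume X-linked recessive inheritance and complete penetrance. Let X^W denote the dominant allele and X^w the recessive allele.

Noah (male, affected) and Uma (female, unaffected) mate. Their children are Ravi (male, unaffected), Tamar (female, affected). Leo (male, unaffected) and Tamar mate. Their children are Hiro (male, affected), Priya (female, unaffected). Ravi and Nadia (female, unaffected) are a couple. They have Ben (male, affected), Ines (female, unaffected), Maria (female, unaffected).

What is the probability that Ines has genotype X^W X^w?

Ravi is unaffected, so Ravi is X^W Y.
Nadia is unaffected so carries W and passed w to Ben (X^w Y), so Nadia is X^W X^w.
Their cross gives offspring ratios 1/2 X^W X^W : 1/2 X^W X^w. Conditioning on Ines being unaffected, P(X^W X^w) = 1/2 / 1 = 1/2.

1/2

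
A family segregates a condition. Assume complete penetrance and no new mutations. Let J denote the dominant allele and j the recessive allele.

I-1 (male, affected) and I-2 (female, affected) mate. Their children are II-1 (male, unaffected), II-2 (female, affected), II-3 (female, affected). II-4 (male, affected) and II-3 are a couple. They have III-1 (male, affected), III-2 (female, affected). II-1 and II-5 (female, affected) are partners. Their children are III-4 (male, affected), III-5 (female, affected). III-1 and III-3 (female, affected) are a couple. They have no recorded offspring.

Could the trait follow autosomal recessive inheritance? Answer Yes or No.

Under autosomal recessive, II-1 (unaffected, male) cannot arise from I-1 (affected) × I-2 (affected).

No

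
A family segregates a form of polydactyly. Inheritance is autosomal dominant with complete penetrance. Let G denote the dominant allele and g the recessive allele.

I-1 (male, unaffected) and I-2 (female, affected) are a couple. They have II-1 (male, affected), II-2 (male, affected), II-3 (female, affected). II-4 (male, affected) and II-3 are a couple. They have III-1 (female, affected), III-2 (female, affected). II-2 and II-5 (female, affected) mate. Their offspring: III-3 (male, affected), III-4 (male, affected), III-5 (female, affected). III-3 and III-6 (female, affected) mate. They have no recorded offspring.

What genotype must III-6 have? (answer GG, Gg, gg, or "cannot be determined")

cannot be determined

III-6's phenotype allows GG or Gg, and no parent or child forces a single allele at both positions; consistent genotype assignments exist with III-6 as GG or Gg.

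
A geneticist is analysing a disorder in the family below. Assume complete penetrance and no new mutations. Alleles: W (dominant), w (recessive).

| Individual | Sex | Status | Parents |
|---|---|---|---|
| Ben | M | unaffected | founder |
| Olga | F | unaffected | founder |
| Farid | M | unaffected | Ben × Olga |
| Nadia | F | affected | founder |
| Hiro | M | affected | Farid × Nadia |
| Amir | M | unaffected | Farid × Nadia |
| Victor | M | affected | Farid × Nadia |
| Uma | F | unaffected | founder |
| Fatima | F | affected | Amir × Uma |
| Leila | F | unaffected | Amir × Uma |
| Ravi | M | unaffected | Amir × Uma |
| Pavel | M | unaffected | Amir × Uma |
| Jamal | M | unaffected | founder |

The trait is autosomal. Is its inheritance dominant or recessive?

recessive

Amir and Uma are both unaffected yet have an affected child Fatima. Under dominance, an affected child requires at least one affected parent, so the trait cannot be dominant.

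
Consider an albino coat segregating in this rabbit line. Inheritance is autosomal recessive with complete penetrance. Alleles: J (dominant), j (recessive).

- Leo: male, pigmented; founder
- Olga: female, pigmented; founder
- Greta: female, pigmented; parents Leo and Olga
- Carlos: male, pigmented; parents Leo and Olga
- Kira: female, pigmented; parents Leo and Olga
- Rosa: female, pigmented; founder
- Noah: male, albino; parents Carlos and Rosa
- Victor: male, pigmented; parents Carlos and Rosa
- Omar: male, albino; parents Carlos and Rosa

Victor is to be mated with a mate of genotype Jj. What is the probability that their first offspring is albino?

Carlos is pigmented so carries J and passed j to Noah (jj), so Carlos is Jj.
Rosa is pigmented so carries J and passed j to Noah (jj), so Rosa is Jj.
Victor is a pigmented offspring of Carlos (Jj) × Rosa (Jj), whose cross gives 1/4 JJ : 1/2 Jj : 1/4 jj; conditioning on being pigmented, Victor is JJ with probability 1/3, Jj with probability 2/3.
Summing over parental genotype combinations, P(offspring is albino) = 2/3·1/4 = 1/6.

1/6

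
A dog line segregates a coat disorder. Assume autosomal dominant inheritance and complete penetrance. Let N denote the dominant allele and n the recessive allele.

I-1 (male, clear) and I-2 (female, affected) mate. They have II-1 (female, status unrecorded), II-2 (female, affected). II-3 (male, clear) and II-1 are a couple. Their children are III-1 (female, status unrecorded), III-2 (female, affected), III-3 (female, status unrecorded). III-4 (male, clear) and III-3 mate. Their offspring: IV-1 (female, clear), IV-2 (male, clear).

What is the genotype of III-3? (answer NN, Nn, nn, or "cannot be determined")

cannot be determined

III-3's phenotype is unrecorded, and no parent or child forces a single allele at both positions; consistent genotype assignments exist with III-3 as Nn or nn.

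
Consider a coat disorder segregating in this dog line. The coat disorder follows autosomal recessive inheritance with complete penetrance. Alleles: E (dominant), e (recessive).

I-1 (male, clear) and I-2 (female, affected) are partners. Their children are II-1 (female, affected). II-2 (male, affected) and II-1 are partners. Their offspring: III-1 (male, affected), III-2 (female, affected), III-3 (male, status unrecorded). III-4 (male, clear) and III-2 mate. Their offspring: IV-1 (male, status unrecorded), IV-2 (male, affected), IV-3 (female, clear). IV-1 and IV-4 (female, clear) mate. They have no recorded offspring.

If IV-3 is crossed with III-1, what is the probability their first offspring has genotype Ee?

IV-3 is clear so carries E and received e from III-2 (ee), so IV-3 is Ee.
III-1 is affected, so III-1 is ee.
The cross gives 1/2 Ee : 1/2 ee, so P(offspring has genotype Ee) = 1/2.

1/2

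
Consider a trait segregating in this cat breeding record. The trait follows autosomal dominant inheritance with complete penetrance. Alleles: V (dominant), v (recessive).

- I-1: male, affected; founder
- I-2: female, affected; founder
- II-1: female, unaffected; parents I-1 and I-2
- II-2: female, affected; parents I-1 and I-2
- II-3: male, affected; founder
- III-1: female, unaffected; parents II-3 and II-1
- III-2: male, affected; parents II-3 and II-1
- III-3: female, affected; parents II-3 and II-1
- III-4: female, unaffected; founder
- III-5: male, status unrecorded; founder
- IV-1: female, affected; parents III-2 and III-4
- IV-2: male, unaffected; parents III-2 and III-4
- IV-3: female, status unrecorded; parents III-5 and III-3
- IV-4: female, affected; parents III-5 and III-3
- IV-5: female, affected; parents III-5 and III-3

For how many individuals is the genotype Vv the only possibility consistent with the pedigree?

6

Obligate heterozygotes: I-1 is affected so carries V and passed v to II-1 (vv), so I-1 is Vv; I-2 is affected so carries V and passed v to II-1 (vv), so I-2 is Vv; II-3 is affected so carries V and passed v to III-1 (vv), so II-3 is Vv; III-2 is affected so carries V and received v from II-1 (vv), so III-2 is Vv; III-3 is affected so carries V and received v from II-1 (vv), so III-3 is Vv; IV-1 is affected so carries V and received v from III-4 (vv), so IV-1 is Vv.
Every other individual is either homozygous by phenotype or has at least one consistent homozygous assignment, so the count is 6.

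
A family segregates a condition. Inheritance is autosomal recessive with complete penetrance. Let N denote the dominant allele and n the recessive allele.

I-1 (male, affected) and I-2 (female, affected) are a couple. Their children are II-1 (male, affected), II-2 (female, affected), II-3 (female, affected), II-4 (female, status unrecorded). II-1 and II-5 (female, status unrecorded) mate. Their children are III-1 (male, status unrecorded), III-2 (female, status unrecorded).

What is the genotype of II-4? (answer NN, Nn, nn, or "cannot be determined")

From phenotype alone, II-4 is NN or Nn or nn.
II-4 received n from I-1 (nn) and received n from I-2 (nn), so II-4 is nn.

nn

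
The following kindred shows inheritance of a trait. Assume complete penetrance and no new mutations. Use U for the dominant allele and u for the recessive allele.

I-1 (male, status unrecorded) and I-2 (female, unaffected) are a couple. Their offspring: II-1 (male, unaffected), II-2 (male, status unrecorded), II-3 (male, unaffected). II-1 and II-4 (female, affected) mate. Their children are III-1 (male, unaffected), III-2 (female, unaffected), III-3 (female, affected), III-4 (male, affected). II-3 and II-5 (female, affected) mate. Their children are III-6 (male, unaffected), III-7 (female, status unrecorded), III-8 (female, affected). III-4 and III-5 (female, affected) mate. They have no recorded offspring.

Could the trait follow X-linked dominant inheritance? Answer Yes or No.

Yes

A consistent assignment under X-linked dominant exists: I-1 X^U Y, I-2 X^u X^u, II-1 X^u Y, II-2 X^u Y, II-3 X^u Y, II-4 X^U X^u, II-5 X^U X^u, III-1 X^u Y, III-2 X^u X^u, III-3 X^U X^u, III-4 X^U Y, III-5 X^U X^U, III-6 X^u Y, III-7 X^U X^u, III-8 X^U X^u.
In this assignment every recorded phenotype matches its genotype and every non-founder's genotype is obtainable from its parents' genotypes, so the pedigree is consistent.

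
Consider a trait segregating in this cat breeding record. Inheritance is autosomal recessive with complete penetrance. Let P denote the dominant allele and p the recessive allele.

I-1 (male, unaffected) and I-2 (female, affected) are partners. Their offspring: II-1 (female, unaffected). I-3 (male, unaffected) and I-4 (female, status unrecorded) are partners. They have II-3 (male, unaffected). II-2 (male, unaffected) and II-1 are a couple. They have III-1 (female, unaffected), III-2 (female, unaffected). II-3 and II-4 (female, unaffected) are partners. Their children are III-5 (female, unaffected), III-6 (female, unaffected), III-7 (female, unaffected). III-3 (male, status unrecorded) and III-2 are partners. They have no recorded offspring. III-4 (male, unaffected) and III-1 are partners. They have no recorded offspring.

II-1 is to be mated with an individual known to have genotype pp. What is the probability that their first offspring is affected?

1/2

II-1 is unaffected so carries P and received p from I-2 (pp), so II-1 is Pp.
The cross gives 1/2 Pp : 1/2 pp, so P(offspring is affected) = 1/2.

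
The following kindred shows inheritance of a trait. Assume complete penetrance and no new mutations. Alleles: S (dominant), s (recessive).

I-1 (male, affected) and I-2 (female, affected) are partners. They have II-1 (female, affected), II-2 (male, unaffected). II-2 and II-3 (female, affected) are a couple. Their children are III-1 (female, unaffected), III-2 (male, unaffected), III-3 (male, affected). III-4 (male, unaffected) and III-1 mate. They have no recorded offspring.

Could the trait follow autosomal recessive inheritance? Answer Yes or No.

Under autosomal recessive, II-2 (unaffected, male) cannot arise from I-1 (affected) × I-2 (affected).

No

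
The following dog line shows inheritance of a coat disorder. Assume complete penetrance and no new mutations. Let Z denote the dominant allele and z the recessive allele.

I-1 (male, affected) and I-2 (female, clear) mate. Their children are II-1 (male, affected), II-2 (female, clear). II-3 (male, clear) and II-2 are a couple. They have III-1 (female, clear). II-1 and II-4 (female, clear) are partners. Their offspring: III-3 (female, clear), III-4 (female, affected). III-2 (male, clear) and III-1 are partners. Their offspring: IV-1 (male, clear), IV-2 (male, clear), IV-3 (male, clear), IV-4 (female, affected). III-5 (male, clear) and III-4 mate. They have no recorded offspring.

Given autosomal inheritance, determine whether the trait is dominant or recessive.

III-2 and III-1 are both clear yet have an affected child IV-4. Under dominance, an affected child requires at least one affected parent, so the trait cannot be dominant.

recessive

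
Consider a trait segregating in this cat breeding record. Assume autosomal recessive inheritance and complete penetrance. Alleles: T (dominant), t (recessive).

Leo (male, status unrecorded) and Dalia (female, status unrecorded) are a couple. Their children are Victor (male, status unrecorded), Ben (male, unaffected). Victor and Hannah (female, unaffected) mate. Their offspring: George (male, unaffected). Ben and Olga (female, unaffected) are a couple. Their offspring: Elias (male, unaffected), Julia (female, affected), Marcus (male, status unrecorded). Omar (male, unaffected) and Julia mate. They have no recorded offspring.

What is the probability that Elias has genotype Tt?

Ben is unaffected so carries T and passed t to Julia (tt), so Ben is Tt.
Olga is unaffected so carries T and passed t to Julia (tt), so Olga is Tt.
Their cross gives offspring ratios 1/4 TT : 1/2 Tt : 1/4 tt. Conditioning on Elias being unaffected, P(Tt) = 1/2 / 3/4 = 2/3.

2/3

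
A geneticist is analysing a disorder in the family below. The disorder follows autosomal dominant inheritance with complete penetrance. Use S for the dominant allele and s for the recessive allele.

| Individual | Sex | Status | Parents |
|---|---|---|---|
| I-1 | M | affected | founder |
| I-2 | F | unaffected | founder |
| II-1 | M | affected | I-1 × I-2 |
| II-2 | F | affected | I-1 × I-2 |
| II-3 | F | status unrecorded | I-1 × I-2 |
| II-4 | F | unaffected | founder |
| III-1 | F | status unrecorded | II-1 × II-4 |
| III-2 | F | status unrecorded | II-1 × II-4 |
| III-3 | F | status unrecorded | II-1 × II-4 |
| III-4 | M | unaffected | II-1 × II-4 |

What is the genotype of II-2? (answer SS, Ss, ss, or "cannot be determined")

Ss

From phenotype alone, II-2 is SS or Ss.
II-2 is affected so carries S and received s from I-2 (ss), so II-2 is Ss.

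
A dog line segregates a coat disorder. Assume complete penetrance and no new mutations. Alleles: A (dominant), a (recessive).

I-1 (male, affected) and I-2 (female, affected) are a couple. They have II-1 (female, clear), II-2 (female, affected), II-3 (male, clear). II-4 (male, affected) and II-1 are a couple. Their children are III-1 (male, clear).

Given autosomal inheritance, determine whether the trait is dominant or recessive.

I-1 and I-2 are both affected yet have a clear child II-1. Under a recessive model two affected parents are homozygous and every child would be affected, so the trait cannot be recessive.

dominant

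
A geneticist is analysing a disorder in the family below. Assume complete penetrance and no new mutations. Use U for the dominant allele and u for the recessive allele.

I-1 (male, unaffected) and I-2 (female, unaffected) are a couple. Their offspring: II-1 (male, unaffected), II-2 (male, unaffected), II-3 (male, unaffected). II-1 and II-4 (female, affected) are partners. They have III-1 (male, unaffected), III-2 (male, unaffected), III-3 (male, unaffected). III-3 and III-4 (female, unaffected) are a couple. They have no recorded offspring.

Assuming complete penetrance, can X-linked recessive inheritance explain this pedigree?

No

Under X-linked recessive, III-1 (unaffected, male) cannot arise from II-1 (unaffected) × II-4 (affected).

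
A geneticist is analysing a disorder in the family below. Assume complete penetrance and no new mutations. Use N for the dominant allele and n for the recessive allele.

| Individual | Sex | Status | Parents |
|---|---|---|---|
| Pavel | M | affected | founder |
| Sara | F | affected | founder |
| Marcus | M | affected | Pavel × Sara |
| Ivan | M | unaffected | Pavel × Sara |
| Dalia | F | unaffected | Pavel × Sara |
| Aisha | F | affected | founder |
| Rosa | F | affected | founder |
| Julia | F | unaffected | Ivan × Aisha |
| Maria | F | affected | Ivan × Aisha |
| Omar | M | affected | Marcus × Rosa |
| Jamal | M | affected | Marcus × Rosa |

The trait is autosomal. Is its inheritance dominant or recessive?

Pavel and Sara are both affected yet have an unaffected child Ivan. Under a recessive model two affected parents are homozygous and every child would be affected, so the trait cannot be recessive.

dominant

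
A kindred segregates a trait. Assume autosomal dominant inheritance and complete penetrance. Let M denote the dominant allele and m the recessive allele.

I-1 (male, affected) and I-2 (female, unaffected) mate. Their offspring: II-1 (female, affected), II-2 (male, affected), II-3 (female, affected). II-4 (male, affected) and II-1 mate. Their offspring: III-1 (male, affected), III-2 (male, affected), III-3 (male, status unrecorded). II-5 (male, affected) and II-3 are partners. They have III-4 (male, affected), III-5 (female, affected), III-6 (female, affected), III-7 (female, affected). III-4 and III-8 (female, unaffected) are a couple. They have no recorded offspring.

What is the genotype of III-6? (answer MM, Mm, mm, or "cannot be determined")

III-6's phenotype allows MM or Mm, and no parent or child forces a single allele at both positions; consistent genotype assignments exist with III-6 as MM or Mm.

cannot be determined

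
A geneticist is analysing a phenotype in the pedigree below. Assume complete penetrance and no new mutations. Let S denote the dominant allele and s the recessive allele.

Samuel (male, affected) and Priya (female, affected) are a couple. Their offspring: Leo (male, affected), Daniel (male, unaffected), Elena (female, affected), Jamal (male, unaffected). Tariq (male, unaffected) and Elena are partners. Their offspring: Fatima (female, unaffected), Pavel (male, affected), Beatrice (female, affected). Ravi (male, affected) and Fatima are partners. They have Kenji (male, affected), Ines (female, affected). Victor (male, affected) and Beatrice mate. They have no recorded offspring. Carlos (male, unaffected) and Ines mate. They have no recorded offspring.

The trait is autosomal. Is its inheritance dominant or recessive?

dominant

Samuel and Priya are both affected yet have an unaffected child Daniel. Under a recessive model two affected parents are homozygous and every child would be affected, so the trait cannot be recessive.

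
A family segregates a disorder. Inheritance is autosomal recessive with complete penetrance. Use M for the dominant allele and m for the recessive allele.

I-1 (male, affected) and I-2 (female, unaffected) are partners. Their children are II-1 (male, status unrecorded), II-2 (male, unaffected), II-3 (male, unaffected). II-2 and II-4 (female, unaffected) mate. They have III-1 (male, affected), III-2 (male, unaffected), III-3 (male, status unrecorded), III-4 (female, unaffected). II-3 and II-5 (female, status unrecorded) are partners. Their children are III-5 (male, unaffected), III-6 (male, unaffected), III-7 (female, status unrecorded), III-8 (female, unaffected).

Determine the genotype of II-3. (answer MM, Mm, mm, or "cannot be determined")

From phenotype alone, II-3 is MM or Mm.
II-3 is unaffected so carries M and received m from I-1 (mm), so II-3 is Mm.

Mm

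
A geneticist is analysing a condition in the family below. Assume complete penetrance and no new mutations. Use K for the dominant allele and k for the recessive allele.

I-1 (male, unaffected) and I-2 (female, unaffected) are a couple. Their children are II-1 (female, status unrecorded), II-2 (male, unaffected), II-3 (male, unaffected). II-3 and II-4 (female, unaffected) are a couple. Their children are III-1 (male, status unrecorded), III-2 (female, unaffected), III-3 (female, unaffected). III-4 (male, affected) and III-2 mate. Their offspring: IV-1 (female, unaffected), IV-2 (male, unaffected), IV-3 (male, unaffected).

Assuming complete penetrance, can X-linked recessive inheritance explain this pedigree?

Yes

A consistent assignment under X-linked recessive exists: I-1 X^K Y, I-2 X^K X^K, II-1 X^K X^K, II-2 X^K Y, II-3 X^K Y, II-4 X^K X^K, III-1 X^K Y, III-2 X^K X^K, III-3 X^K X^K, III-4 X^k Y, IV-1 X^K X^k, IV-2 X^K Y, IV-3 X^K Y.
In this assignment every recorded phenotype matches its genotype and every non-founder's genotype is obtainable from its parents' genotypes, so the pedigree is consistent.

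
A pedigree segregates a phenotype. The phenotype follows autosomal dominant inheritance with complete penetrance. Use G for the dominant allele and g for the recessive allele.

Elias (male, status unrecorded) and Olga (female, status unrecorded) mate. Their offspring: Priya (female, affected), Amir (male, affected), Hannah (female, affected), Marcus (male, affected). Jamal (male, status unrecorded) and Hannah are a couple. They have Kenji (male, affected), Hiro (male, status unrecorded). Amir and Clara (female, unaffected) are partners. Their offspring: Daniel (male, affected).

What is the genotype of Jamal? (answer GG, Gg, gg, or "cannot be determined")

Jamal's phenotype is unrecorded, and no parent or child forces a single allele at both positions; consistent genotype assignments exist with Jamal as GG or Gg or gg.

cannot be determined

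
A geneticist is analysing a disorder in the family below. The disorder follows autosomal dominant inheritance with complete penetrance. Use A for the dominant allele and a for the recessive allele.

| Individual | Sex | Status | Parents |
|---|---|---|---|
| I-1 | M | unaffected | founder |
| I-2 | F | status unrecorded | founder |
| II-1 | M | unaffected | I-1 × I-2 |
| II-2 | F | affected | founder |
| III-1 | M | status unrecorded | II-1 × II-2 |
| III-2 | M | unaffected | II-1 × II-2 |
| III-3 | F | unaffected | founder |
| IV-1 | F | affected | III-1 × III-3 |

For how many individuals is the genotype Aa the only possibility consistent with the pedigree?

Obligate heterozygotes: II-2 is affected so carries A and passed a to III-2 (aa), so II-2 is Aa; III-1 passed A to IV-1 (Aa, whose a came from III-3) and received a from II-1 (aa), so III-1 is Aa; IV-1 is affected so carries A and received a from III-3 (aa), so IV-1 is Aa.
Every other individual is either homozygous by phenotype or has at least one consistent homozygous assignment, so the count is 3.

3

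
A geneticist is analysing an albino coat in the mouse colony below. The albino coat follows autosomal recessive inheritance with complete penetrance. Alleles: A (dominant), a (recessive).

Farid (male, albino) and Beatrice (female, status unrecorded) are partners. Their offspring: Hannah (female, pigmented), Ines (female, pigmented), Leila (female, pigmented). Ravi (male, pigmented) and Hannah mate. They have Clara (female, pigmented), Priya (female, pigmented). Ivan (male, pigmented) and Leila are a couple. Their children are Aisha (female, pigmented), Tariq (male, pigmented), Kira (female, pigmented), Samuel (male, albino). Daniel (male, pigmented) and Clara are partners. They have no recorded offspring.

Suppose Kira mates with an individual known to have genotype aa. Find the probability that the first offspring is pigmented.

2/3

Ivan is pigmented so carries A and passed a to Samuel (aa), so Ivan is Aa.
Leila is pigmented so carries A and received a from Farid (aa), so Leila is Aa.
Kira is a pigmented offspring of Ivan (Aa) × Leila (Aa), whose cross gives 1/4 AA : 1/2 Aa : 1/4 aa; conditioning on being pigmented, Kira is AA with probability 1/3, Aa with probability 2/3.
Summing over parental genotype combinations, P(offspring is pigmented) = 1/3·1 + 2/3·1/2 = 2/3.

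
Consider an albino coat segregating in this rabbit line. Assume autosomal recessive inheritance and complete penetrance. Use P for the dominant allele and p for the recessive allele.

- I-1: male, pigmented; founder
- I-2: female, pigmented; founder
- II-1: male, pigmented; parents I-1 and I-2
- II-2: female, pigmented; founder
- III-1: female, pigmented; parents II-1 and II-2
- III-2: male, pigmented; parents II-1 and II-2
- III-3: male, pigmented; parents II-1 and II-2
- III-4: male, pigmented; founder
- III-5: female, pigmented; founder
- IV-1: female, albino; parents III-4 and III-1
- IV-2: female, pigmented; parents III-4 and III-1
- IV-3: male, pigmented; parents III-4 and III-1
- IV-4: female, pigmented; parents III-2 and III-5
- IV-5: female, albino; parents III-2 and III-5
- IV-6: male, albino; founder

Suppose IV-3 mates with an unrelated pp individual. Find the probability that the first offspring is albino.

1/3

III-4 is pigmented so carries P and passed p to IV-1 (pp), so III-4 is Pp.
III-1 is pigmented so carries P and passed p to IV-1 (pp), so III-1 is Pp.
IV-3 is a pigmented offspring of III-4 (Pp) × III-1 (Pp), whose cross gives 1/4 PP : 1/2 Pp : 1/4 pp; conditioning on being pigmented, IV-3 is PP with probability 1/3, Pp with probability 2/3.
Summing over parental genotype combinations, P(offspring is albino) = 2/3·1/2 = 1/3.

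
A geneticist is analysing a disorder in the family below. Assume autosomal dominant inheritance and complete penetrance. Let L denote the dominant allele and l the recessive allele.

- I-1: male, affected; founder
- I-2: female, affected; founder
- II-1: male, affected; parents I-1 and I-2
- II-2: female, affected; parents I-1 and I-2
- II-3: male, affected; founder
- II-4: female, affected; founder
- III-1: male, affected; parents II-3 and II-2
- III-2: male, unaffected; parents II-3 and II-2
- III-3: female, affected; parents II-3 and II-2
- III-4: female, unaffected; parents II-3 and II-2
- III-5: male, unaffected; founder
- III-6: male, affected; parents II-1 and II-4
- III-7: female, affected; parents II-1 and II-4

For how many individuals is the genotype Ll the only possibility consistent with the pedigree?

Obligate heterozygotes: II-2 is affected so carries L and passed l to III-2 (ll), so II-2 is Ll; II-3 is affected so carries L and passed l to III-2 (ll), so II-3 is Ll.
Every other individual is either homozygous by phenotype or has at least one consistent homozygous assignment, so the count is 2.

2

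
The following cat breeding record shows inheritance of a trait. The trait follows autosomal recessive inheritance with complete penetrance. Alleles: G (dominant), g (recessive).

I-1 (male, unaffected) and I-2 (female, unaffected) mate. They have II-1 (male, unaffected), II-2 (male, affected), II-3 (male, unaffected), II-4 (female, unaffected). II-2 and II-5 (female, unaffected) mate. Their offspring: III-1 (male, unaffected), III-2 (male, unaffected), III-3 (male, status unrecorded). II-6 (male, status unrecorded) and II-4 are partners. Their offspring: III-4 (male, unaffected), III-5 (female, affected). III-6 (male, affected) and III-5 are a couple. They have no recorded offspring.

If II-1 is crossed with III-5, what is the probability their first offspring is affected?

I-1 is unaffected so carries G and passed g to II-2 (gg), so I-1 is Gg.
I-2 is unaffected so carries G and passed g to II-2 (gg), so I-2 is Gg.
II-1 is an unaffected offspring of I-1 (Gg) × I-2 (Gg), whose cross gives 1/4 GG : 1/2 Gg : 1/4 gg; conditioning on being unaffected, II-1 is GG with probability 1/3, Gg with probability 2/3.
III-5 is affected, so III-5 is gg.
Summing over parental genotype combinations, P(offspring is affected) = 2/3·1/2 = 1/3.

1/3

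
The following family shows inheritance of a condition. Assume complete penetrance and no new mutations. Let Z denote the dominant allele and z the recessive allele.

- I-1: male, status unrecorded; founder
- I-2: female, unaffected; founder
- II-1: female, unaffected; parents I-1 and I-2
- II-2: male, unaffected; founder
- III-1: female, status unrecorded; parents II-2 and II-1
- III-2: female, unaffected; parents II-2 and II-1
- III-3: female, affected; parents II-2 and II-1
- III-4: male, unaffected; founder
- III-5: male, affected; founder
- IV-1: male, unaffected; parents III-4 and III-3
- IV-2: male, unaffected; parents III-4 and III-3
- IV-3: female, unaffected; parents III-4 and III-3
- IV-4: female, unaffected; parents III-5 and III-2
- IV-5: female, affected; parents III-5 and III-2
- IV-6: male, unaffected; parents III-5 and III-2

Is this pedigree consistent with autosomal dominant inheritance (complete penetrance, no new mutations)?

Under autosomal dominant, III-3 (affected, female) cannot arise from II-2 (unaffected) × II-1 (unaffected).

No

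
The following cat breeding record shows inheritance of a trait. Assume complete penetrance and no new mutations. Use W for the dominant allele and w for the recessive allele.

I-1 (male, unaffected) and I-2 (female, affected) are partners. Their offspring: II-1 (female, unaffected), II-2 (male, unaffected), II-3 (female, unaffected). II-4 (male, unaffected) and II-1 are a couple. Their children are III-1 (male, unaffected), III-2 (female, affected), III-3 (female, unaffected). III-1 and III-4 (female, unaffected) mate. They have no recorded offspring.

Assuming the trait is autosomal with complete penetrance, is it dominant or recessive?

II-4 and II-1 are both unaffected yet have an affected child III-2. Under dominance, an affected child requires at least one affected parent, so the trait cannot be dominant.

recessive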